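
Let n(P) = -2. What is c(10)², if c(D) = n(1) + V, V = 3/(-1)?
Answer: 25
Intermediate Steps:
V = -3 (V = 3*(-1) = -3)
c(D) = -5 (c(D) = -2 - 3 = -5)
c(10)² = (-5)² = 25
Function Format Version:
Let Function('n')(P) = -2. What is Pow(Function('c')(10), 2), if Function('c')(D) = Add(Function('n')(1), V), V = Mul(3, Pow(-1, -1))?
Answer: 25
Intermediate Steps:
V = -3 (V = Mul(3, -1) = -3)
Function('c')(D) = -5 (Function('c')(D) = Add(-2, -3) = -5)
Pow(Function('c')(10), 2) = Pow(-5, 2) = 25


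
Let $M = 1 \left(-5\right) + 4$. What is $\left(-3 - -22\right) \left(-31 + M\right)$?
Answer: $-608$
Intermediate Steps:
$M = -1$ ($M = -5 + 4 = -1$)
$\left(-3 - -22\right) \left(-31 + M\right) = \left(-3 - -22\right) \left(-31 - 1\right) = \left(-3 + 22\right) \left(-32\right) = 19 \left(-32\right) = -608$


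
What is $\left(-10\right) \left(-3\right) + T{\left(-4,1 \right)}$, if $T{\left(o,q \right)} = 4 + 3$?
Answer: $37$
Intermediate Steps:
$T{\left(o,q \right)} = 7$
$\left(-10\right) \left(-3\right) + T{\left(-4,1 \right)} = \left(-10\right) \left(-3\right) + 7 = 30 + 7 = 37$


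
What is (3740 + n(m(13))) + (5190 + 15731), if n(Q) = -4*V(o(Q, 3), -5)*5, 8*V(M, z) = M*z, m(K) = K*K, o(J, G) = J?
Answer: 53547/2 ≈ 26774.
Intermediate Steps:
m(K) = K²
V(M, z) = M*z/8 (V(M, z) = (M*z)/8 = M*z/8)
n(Q) = 25*Q/2 (n(Q) = -Q*(-5)/2*5 = -(-5)*Q/2*5 = (5*Q/2)*5 = 25*Q/2)
(3740 + n(m(13))) + (5190 + 15731) = (3740 + (25/2)*13²) + (5190 + 15731) = (3740 + (25/2)*169) + 20921 = (3740 + 4225/2) + 20921 = 11705/2 + 20921 = 53547/2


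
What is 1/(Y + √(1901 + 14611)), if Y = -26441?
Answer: -26441/699109969 - 8*√258/699109969 ≈ -3.8005e-5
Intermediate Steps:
1/(Y + √(1901 + 14611)) = 1/(-26441 + √(1901 + 14611)) = 1/(-26441 + √16512) = 1/(-26441 + 8*√258)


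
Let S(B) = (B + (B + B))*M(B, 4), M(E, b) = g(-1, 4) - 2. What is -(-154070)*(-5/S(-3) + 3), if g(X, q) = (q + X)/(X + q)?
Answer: 3389540/9 ≈ 3.7662e+5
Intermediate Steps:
g(X, q) = 1 (g(X, q) = (X + q)/(X + q) = 1)
M(E, b) = -1 (M(E, b) = 1 - 2 = -1)
S(B) = -3*B (S(B) = (B + (B + B))*(-1) = (B + 2*B)*(-1) = (3*B)*(-1) = -3*B)
-(-154070)*(-5/S(-3) + 3) = -(-154070)*(-5/((-3*(-3))) + 3) = -(-154070)*(-5/9 + 3) = -(-154070)*22/9 = -30814*(-110/9) = 3389540/9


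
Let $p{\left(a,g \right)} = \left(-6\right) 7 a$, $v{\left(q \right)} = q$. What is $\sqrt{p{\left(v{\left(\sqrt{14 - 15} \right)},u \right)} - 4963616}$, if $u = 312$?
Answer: $\sqrt{-4963616 - 42 i} \approx 0.01 - 2227.9 i$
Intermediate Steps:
$p{\left(a,g \right)} = - 42 a$
$\sqrt{p{\left(v{\left(\sqrt{14 - 15} \right)},u \right)} - 4963616} = \sqrt{- 42 \sqrt{14 - 15} - 4963616} = \sqrt{- 42 \sqrt{-1} - 4963616} = \sqrt{- 42 i - 4963616} = \sqrt{-4963616 - 42 i}$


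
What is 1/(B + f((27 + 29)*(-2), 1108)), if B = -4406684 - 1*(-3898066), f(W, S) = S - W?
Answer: -1/507398 ≈ -1.9708e-6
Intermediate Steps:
B = -508618 (B = -4406684 + 3898066 = -508618)
1/(B + f((27 + 29)*(-2), 1108)) = 1/(-508618 + (1108 - (27 + 29)*(-2))) = 1/(-508618 + (1108 - 56*(-2))) = 1/(-508618 + (1108 - 1*(-112))) = 1/(-508618 + (1108 + 112)) = 1/(-508618 + 1220) = 1/(-507398) = -1/507398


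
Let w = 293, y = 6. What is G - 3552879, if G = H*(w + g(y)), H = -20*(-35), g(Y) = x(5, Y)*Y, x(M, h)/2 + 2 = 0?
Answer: -3364579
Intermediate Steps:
x(M, h) = -4 (x(M, h) = -4 + 2*0 = -4 + 0 = -4)
g(Y) = -4*Y
H = 700
G = 188300 (G = 700*(293 - 4*6) = 700*(293 - 24) = 700*269 = 188300)
G - 3552879 = 188300 - 3552879 = -3364579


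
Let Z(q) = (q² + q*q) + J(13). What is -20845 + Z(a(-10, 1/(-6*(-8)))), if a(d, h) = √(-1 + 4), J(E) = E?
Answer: -20826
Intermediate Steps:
a(d, h) = √3
Z(q) = 13 + 2*q² (Z(q) = (q² + q*q) + 13 = (q² + q²) + 13 = 2*q² + 13 = 13 + 2*q²)
-20845 + Z(a(-10, 1/(-6*(-8)))) = -20845 + (13 + 2*(√3)²) = -20845 + (13 + 2*3) = -20845 + (13 + 6) = -20845 + 19 = -20826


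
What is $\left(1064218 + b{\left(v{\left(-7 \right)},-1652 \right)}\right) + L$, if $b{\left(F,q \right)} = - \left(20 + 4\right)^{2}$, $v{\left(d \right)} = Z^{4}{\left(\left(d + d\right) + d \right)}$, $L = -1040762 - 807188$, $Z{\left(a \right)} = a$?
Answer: $-784308$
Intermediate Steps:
$L = -1847950$
$v{\left(d \right)} = 81 d^{4}$ ($v{\left(d \right)} = \left(\left(d + d\right) + d\right)^{4} = \left(2 d + d\right)^{4} = \left(3 d\right)^{4} = 81 d^{4}$)
$b{\left(F,q \right)} = -576$ ($b{\left(F,q \right)} = - 24^{2} = \left(-1\right) 576 = -576$)
$\left(1064218 + b{\left(v{\left(-7 \right)},-1652 \right)}\right) + L = \left(1064218 - 576\right) - 1847950 = 1063642 - 1847950 = -784308$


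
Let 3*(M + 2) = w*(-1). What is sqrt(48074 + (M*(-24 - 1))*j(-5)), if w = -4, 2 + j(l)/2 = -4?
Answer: sqrt(47874) ≈ 218.80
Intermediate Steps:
j(l) = -12 (j(l) = -4 + 2*(-4) = -4 - 8 = -12)
M = -2/3 (M = -2 + (-4*(-1))/3 = -2 + (1/3)*4 = -2 + 4/3 = -2/3 ≈ -0.66667)
sqrt(48074 + (M*(-24 - 1))*j(-5)) = sqrt(48074 - 2*(-24 - 1)/3*(-12)) = sqrt(48074 - 2/3*(-25)*(-12)) = sqrt(48074 + (50/3)*(-12)) = sqrt(48074 - 200) = sqrt(47874)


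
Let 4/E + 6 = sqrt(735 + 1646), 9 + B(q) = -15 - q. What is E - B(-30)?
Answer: -14046/2345 + 4*sqrt(2381)/2345 ≈ -5.9065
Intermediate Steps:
B(q) = -24 - q (B(q) = -9 + (-15 - q) = -24 - q)
E = 4/(-6 + sqrt(2381)) (E = 4/(-6 + sqrt(735 + 1646)) = 4/(-6 + sqrt(2381)) ≈ 0.093468)
E - B(-30) = (24/2345 + 4*sqrt(2381)/2345) - (-24 - 1*(-30)) = (24/2345 + 4*sqrt(2381)/2345) - (-24 + 30) = (24/2345 + 4*sqrt(2381)/2345) - 1*6 = (24/2345 + 4*sqrt(2381)/2345) - 6 = -14046/2345 + 4*sqrt(2381)/2345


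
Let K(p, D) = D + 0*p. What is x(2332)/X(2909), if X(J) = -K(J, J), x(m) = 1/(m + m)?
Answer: -1/13567576 ≈ -7.3705e-8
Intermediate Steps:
x(m) = 1/(2*m)
K(p, D) = D (K(p, D) = D + 0 = D)
X(J) = -J
x(2332)/X(2909) = ((1/2)/2332)/((-1*2909)) = ((1/2)*(1/2332))/(-2909) = (1/4664)*(-1/2909) = -1/13567576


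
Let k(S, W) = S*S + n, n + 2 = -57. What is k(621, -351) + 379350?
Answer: 764932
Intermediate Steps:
n = -59 (n = -2 - 57 = -59)
k(S, W) = -59 + S² (k(S, W) = S*S - 59 = S² - 59 = -59 + S²)
k(621, -351) + 379350 = (-59 + 621²) + 379350 = (-59 + 385641) + 379350 = 385582 + 379350 = 764932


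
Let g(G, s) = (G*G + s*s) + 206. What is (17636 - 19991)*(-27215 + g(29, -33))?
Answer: 59061045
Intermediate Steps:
g(G, s) = 206 + G² + s² (g(G, s) = (G² + s²) + 206 = 206 + G² + s²)
(17636 - 19991)*(-27215 + g(29, -33)) = (17636 - 19991)*(-27215 + (206 + 29² + (-33)²)) = -2355*(-27215 + (206 + 841 + 1089)) = -2355*(-27215 + 2136) = -2355*(-25079) = 59061045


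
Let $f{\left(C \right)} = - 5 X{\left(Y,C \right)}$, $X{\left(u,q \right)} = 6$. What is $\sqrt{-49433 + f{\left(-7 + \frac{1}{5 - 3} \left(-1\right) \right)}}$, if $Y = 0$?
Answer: $i \sqrt{49463} \approx 222.4 i$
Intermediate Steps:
$f{\left(C \right)} = -30$ ($f{\left(C \right)} = \left(-5\right) 6 = -30$)
$\sqrt{-49433 + f{\left(-7 + \frac{1}{5 - 3} \left(-1\right) \right)}} = \sqrt{-49433 - 30} = \sqrt{-49463} = i \sqrt{49463}$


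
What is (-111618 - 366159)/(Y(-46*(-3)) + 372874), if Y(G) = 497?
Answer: -159259/124457 ≈ -1.2796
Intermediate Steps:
(-111618 - 366159)/(Y(-46*(-3)) + 372874) = (-111618 - 366159)/(497 + 372874) = -477777/373371 = -477777*1/373371 = -159259/124457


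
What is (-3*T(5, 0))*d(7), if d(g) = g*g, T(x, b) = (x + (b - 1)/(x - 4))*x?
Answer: -2940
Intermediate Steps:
T(x, b) = x*(x + (-1 + b)/(-4 + x)) (T(x, b) = (x + (-1 + b)/(-4 + x))*x = x*(x + (-1 + b)/(-4 + x)))
d(g) = g**2
(-3*T(5, 0))*d(7) = -15*(-1 + 0 + 5**2 - 4*5)/(-4 + 5)*7**2 = -15*(-1 + 0 + 25 - 20)/1*49 = -15*4*49 = -3*20*49 = -60*49 = -2940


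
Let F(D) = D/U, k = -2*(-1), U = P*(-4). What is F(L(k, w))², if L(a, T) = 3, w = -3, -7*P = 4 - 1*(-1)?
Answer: 441/400 ≈ 1.1025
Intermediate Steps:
P = -5/7 (P = -(4 - 1*(-1))/7 = -(4 + 1)/7 = -⅐*5 = -5/7 ≈ -0.71429)
U = 20/7 (U = -5/7*(-4) = 20/7 ≈ 2.8571)
k = 2
F(D) = 7*D/20 (F(D) = D/(20/7) = D*(7/20) = 7*D/20)
F(L(k, w))² = ((7/20)*3)² = (21/20)² = 441/400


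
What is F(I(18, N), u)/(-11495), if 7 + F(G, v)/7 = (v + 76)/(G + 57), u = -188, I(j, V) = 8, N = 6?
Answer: 3969/747175 ≈ 0.0053120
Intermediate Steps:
F(G, v) = -49 + 7*(76 + v)/(57 + G) (F(G, v) = -49 + 7*((v + 76)/(G + 57)) = -49 + 7*((76 + v)/(57 + G)) = -49 + 7*(76 + v)/(57 + G))
F(I(18, N), u)/(-11495) = (7*(-323 - 188 - 7*8)/(57 + 8))/(-11495) = (7*(-323 - 188 - 56)/65)*(-1/11495) = (7*(1/65)*(-567))*(-1/11495) = -3969/65*(-1/11495) = 3969/747175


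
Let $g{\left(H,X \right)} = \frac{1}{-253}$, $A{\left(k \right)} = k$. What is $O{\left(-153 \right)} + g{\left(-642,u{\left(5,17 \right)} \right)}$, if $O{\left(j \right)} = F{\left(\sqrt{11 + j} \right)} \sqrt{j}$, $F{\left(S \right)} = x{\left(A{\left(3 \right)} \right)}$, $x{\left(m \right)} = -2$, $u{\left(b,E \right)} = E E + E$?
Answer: $- \frac{1}{253} - 6 i \sqrt{17} \approx -0.0039526 - 24.739 i$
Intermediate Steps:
$u{\left(b,E \right)} = E + E^{2}$ ($u{\left(b,E \right)} = E^{2} + E = E + E^{2}$)
$F{\left(S \right)} = -2$
$g{\left(H,X \right)} = - \frac{1}{253}$
$O{\left(j \right)} = - 2 \sqrt{j}$
$O{\left(-153 \right)} + g{\left(-642,u{\left(5,17 \right)} \right)} = - 2 \sqrt{-153} - \frac{1}{253} = - 2 \cdot 3 i \sqrt{17} - \frac{1}{253} = - 6 i \sqrt{17} - \frac{1}{253} = - \frac{1}{253} - 6 i \sqrt{17}$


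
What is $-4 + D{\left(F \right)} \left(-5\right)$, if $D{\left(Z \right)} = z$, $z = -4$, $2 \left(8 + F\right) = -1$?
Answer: $16$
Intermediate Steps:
$F = - \frac{17}{2}$ ($F = -8 + \frac{1}{2} \left(-1\right) = -8 - \frac{1}{2} = - \frac{17}{2} \approx -8.5$)
$D{\left(Z \right)} = -4$
$-4 + D{\left(F \right)} \left(-5\right) = -4 - -20 = -4 + 20 = 16$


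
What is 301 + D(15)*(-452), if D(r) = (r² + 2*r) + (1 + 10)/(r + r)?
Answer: -1726871/15 ≈ -1.1512e+5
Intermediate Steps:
D(r) = r² + 2*r + 11/(2*r) (D(r) = (r² + 2*r) + 11/((2*r)) = (r² + 2*r) + 11*(1/(2*r)) = (r² + 2*r) + 11/(2*r) = r² + 2*r + 11/(2*r))
301 + D(15)*(-452) = 301 + (15² + 2*15 + (11/2)/15)*(-452) = 301 + (225 + 30 + (11/2)*(1/15))*(-452) = 301 + (225 + 30 + 11/30)*(-452) = 301 + (7661/30)*(-452) = 301 - 1731386/15 = -1726871/15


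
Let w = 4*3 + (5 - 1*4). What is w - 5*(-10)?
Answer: 63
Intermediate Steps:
w = 13 (w = 12 + (5 - 4) = 12 + 1 = 13)
w - 5*(-10) = 13 - 5*(-10) = 13 + 50 = 63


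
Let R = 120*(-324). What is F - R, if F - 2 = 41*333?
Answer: 52535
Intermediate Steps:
R = -38880
F = 13655 (F = 2 + 41*333 = 2 + 13653 = 13655)
F - R = 13655 - 1*(-38880) = 13655 + 38880 = 52535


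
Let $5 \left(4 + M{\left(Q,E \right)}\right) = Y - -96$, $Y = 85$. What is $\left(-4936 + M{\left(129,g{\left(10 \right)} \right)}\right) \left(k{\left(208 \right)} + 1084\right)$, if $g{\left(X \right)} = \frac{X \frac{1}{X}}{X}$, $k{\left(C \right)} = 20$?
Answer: $- \frac{27068976}{5} \approx -5.4138 \cdot 10^{6}$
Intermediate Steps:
$g{\left(X \right)} = \frac{1}{X}$ ($g{\left(X \right)} = 1 \frac{1}{X} = \frac{1}{X}$)
$M{\left(Q,E \right)} = \frac{161}{5}$ ($M{\left(Q,E \right)} = -4 + \frac{85 - -96}{5} = -4 + \frac{85 + 96}{5} = -4 + \frac{1}{5} \cdot 181 = -4 + \frac{181}{5} = \frac{161}{5}$)
$\left(-4936 + M{\left(129,g{\left(10 \right)} \right)}\right) \left(k{\left(208 \right)} + 1084\right) = \left(-4936 + \frac{161}{5}\right) \left(20 + 1084\right) = \left(- \frac{24519}{5}\right) 1104 = - \frac{27068976}{5}$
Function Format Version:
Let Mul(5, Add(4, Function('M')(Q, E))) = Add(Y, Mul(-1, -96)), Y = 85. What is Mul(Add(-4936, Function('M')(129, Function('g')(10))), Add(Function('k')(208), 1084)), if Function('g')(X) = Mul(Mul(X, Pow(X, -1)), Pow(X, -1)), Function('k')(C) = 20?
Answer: Rational(-27068976, 5) ≈ -5.4138e+6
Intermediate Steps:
Function('g')(X) = Pow(X, -1) (Function('g')(X) = Mul(1, Pow(X, -1)) = Pow(X, -1))
Function('M')(Q, E) = Rational(161, 5) (Function('M')(Q, E) = Add(-4, Mul(Rational(1, 5), Add(85, Mul(-1, -96)))) = Add(-4, Mul(Rational(1, 5), Add(85, 96))) = Add(-4, Mul(Rational(1, 5), 181)) = Add(-4, Rational(181, 5)) = Rational(161, 5))
Mul(Add(-4936, Function('M')(129, Function('g')(10))), Add(Function('k')(208), 1084)) = Mul(Add(-4936, Rational(161, 5)), Add(20, 1084)) = Mul(Rational(-24519, 5), 1104) = Rational(-27068976, 5)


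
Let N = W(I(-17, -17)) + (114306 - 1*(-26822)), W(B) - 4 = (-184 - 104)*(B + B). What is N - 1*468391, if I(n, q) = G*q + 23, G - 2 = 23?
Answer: -95707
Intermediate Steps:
G = 25 (G = 2 + 23 = 25)
I(n, q) = 23 + 25*q (I(n, q) = 25*q + 23 = 23 + 25*q)
W(B) = 4 - 576*B (W(B) = 4 + (-184 - 104)*(B + B) = 4 - 576*B)
N = 372684 (N = (4 - 576*(23 + 25*(-17))) + (114306 - 1*(-26822)) = (4 - 576*(23 - 425)) + (114306 + 26822) = (4 - 576*(-402)) + 141128 = (4 + 231552) + 141128 = 231556 + 141128 = 372684)
N - 1*468391 = 372684 - 1*468391 = 372684 - 468391 = -95707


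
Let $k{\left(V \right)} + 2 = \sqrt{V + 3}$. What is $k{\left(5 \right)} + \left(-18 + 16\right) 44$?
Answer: $-90 + 2 \sqrt{2} \approx -87.172$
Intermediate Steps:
$k{\left(V \right)} = -2 + \sqrt{3 + V}$ ($k{\left(V \right)} = -2 + \sqrt{V + 3} = -2 + \sqrt{3 + V}$)
$k{\left(5 \right)} + \left(-18 + 16\right) 44 = \left(-2 + \sqrt{3 + 5}\right) + \left(-18 + 16\right) 44 = \left(-2 + \sqrt{8}\right) - 88 = \left(-2 + 2 \sqrt{2}\right) - 88 = -90 + 2 \sqrt{2}$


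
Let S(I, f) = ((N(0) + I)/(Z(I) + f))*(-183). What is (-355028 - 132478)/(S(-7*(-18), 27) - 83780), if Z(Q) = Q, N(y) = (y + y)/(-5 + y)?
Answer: 4143801/713411 ≈ 5.8084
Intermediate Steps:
N(y) = 2*y/(-5 + y) (N(y) = (2*y)/(-5 + y) = 2*y/(-5 + y))
S(I, f) = -183*I/(I + f) (S(I, f) = ((2*0/(-5 + 0) + I)/(I + f))*(-183) = ((2*0/(-5) + I)/(I + f))*(-183) = ((2*0*(-⅕) + I)/(I + f))*(-183) = ((0 + I)/(I + f))*(-183) = (I/(I + f))*(-183) = -183*I/(I + f))
(-355028 - 132478)/(S(-7*(-18), 27) - 83780) = (-355028 - 132478)/(-183*(-7*(-18))/(-7*(-18) + 27) - 83780) = -487506/(-183*126/(126 + 27) - 83780) = -487506/(-183*126/153 - 83780) = -487506/(-183*126*1/153 - 83780) = -487506/(-2562/17 - 83780) = -487506/(-1426822/17) = -487506*(-17/1426822) = 4143801/713411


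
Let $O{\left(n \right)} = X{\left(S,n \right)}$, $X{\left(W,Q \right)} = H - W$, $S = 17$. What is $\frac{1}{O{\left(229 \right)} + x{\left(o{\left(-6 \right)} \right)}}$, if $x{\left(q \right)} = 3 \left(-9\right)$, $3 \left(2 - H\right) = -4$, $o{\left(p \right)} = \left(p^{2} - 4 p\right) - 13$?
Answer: $- \frac{3}{122} \approx -0.02459$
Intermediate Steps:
$o{\left(p \right)} = -13 + p^{2} - 4 p$
$H = \frac{10}{3}$ ($H = 2 - - \frac{4}{3} = 2 + \frac{4}{3} = \frac{10}{3} \approx 3.3333$)
$x{\left(q \right)} = -27$
$X{\left(W,Q \right)} = \frac{10}{3} - W$
$O{\left(n \right)} = - \frac{41}{3}$ ($O{\left(n \right)} = \frac{10}{3} - 17 = - \frac{41}{3}$)
$\frac{1}{O{\left(229 \right)} + x{\left(o{\left(-6 \right)} \right)}} = \frac{1}{- \frac{41}{3} - 27} = \frac{1}{- \frac{122}{3}} = - \frac{3}{122}$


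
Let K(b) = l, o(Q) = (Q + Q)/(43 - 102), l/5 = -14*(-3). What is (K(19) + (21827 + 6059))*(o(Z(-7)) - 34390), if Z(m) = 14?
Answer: -57007851648/59 ≈ -9.6624e+8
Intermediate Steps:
l = 210 (l = 5*(-14*(-3)) = 5*42 = 210)
o(Q) = -2*Q/59 (o(Q) = (2*Q)/(-59) = (2*Q)*(-1/59) = -2*Q/59)
K(b) = 210
(K(19) + (21827 + 6059))*(o(Z(-7)) - 34390) = (210 + (21827 + 6059))*(-2/59*14 - 34390) = (210 + 27886)*(-28/59 - 34390) = 28096*(-2029038/59) = -57007851648/59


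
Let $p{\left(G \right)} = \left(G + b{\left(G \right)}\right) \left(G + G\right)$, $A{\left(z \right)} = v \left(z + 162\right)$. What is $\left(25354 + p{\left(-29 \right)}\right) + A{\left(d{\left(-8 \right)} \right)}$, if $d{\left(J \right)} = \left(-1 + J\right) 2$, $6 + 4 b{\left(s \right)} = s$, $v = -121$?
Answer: $\frac{20239}{2} \approx 10120.0$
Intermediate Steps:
$b{\left(s \right)} = - \frac{3}{2} + \frac{s}{4}$
$d{\left(J \right)} = -2 + 2 J$
$A{\left(z \right)} = -19602 - 121 z$ ($A{\left(z \right)} = - 121 \left(z + 162\right) = - 121 \left(162 + z\right) = -19602 - 121 z$)
$p{\left(G \right)} = 2 G \left(- \frac{3}{2} + \frac{5 G}{4}\right)$ ($p{\left(G \right)} = \left(G + \left(- \frac{3}{2} + \frac{G}{4}\right)\right) \left(G + G\right) = \left(- \frac{3}{2} + \frac{5 G}{4}\right) 2 G = 2 G \left(- \frac{3}{2} + \frac{5 G}{4}\right)$)
$\left(25354 + p{\left(-29 \right)}\right) + A{\left(d{\left(-8 \right)} \right)} = \left(25354 + \frac{1}{2} \left(-29\right) \left(-6 + 5 \left(-29\right)\right)\right) - \left(19602 + 121 \left(-2 + 2 \left(-8\right)\right)\right) = \left(25354 + \frac{1}{2} \left(-29\right) \left(-6 - 145\right)\right) - \left(19602 + 121 \left(-2 - 16\right)\right) = \left(25354 + \frac{1}{2} \left(-29\right) \left(-151\right)\right) - 17424 = \left(25354 + \frac{4379}{2}\right) + \left(-19602 + 2178\right) = \frac{55087}{2} - 17424 = \frac{20239}{2}$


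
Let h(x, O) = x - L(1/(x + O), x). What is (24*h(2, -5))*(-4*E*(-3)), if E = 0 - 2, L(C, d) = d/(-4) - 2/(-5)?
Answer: -6048/5 ≈ -1209.6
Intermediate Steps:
L(C, d) = ⅖ - d/4 (L(C, d) = d*(-¼) - 2*(-⅕) = -d/4 + ⅖ = ⅖ - d/4)
E = -2
h(x, O) = -⅖ + 5*x/4 (h(x, O) = x - (⅖ - x/4) = x + (-⅖ + x/4) = -⅖ + 5*x/4)
(24*h(2, -5))*(-4*E*(-3)) = (24*(-⅖ + (5/4)*2))*(-4*(-2)*(-3)) = (24*(-⅖ + 5/2))*(8*(-3)) = (24*(21/10))*(-24) = (252/5)*(-24) = -6048/5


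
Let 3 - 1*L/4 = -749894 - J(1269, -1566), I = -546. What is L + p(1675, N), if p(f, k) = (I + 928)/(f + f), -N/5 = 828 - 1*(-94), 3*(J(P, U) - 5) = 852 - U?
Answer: 5029743791/1675 ≈ 3.0028e+6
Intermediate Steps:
J(P, U) = 289 - U/3 (J(P, U) = 5 + (852 - U)/3 = 5 + (284 - U/3) = 289 - U/3)
N = -4610 (N = -5*(828 - 1*(-94)) = -5*(828 + 94) = -5*922 = -4610)
p(f, k) = 191/f (p(f, k) = (-546 + 928)/(f + f) = 382/((2*f)) = 382*(1/(2*f)) = 191/f)
L = 3002832 (L = 12 - 4*(-749894 - (289 - ⅓*(-1566))) = 12 - 4*(-749894 - (289 + 522)) = 12 - 4*(-749894 - 1*811) = 12 - 4*(-749894 - 811) = 12 - 4*(-750705) = 12 + 3002820 = 3002832)
L + p(1675, N) = 3002832 + 191/1675 = 5029743791/1675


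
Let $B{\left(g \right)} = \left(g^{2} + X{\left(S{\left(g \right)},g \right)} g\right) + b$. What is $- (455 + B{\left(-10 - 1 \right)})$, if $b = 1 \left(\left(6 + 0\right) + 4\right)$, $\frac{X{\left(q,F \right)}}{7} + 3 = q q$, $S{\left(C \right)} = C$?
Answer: $8500$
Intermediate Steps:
$X{\left(q,F \right)} = -21 + 7 q^{2}$ ($X{\left(q,F \right)} = -21 + 7 q q = -21 + 7 q^{2}$)
$b = 10$ ($b = 1 \left(6 + 4\right) = 1 \cdot 10 = 10$)
$B{\left(g \right)} = 10 + g^{2} + g \left(-21 + 7 g^{2}\right)$ ($B{\left(g \right)} = \left(g^{2} + \left(-21 + 7 g^{2}\right) g\right) + 10 = \left(g^{2} + g \left(-21 + 7 g^{2}\right)\right) + 10 = 10 + g^{2} + g \left(-21 + 7 g^{2}\right)$)
$- (455 + B{\left(-10 - 1 \right)}) = - (455 + \left(10 + \left(-10 - 1\right)^{2} + 7 \left(-10 - 1\right) \left(-3 + \left(-10 - 1\right)^{2}\right)\right)) = - (455 + \left(10 + \left(-11\right)^{2} + 7 \left(-11\right) \left(-3 + \left(-11\right)^{2}\right)\right)) = - (455 + \left(10 + 121 + 7 \left(-11\right) \left(-3 + 121\right)\right)) = - (455 + \left(10 + 121 + 7 \left(-11\right) 118\right)) = - (455 + \left(10 + 121 - 9086\right)) = - (455 - 8955) = \left(-1\right) \left(-8500\right) = 8500$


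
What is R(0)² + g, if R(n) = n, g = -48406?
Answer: -48406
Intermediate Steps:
R(0)² + g = 0² - 48406 = 0 - 48406 = -48406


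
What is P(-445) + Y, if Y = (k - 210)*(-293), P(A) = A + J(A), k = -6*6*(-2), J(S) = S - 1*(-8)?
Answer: 39552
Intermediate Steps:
J(S) = 8 + S (J(S) = S + 8 = 8 + S)
k = 72 (k = -36*(-2) = 72)
P(A) = 8 + 2*A (P(A) = A + (8 + A) = 8 + 2*A)
Y = 40434 (Y = (72 - 210)*(-293) = -138*(-293) = 40434)
P(-445) + Y = (8 + 2*(-445)) + 40434 = (8 - 890) + 40434 = -882 + 40434 = 39552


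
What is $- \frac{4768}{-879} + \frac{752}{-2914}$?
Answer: $\frac{140776}{27249} \approx 5.1663$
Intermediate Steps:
$- \frac{4768}{-879} + \frac{752}{-2914} = \left(-4768\right) \left(- \frac{1}{879}\right) + 752 \left(- \frac{1}{2914}\right) = \frac{4768}{879} - \frac{8}{31} = \frac{140776}{27249}$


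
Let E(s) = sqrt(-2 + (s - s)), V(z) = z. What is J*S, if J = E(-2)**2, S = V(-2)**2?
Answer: -8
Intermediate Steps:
E(s) = I*sqrt(2) (E(s) = sqrt(-2 + 0) = sqrt(-2) = I*sqrt(2))
S = 4 (S = (-2)**2 = 4)
J = -2 (J = (I*sqrt(2))**2 = -2)
J*S = -2*4 = -8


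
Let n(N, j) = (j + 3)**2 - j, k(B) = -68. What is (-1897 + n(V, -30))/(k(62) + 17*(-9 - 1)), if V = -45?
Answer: 569/119 ≈ 4.7815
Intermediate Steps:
n(N, j) = (3 + j)**2 - j
(-1897 + n(V, -30))/(k(62) + 17*(-9 - 1)) = (-1897 + ((3 - 30)**2 - 1*(-30)))/(-68 + 17*(-9 - 1)) = (-1897 + ((-27)**2 + 30))/(-68 + 17*(-10)) = (-1897 + (729 + 30))/(-68 - 170) = (-1897 + 759)/(-238) = -1138*(-1/238) = 569/119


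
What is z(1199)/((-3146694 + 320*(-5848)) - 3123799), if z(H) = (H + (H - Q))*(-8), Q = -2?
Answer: 6400/2713951 ≈ 0.0023582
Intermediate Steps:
z(H) = -16 - 16*H (z(H) = (H + (H - 1*(-2)))*(-8) = (H + (H + 2))*(-8) = (H + (2 + H))*(-8) = (2 + 2*H)*(-8) = -16 - 16*H)
z(1199)/((-3146694 + 320*(-5848)) - 3123799) = (-16 - 16*1199)/((-3146694 + 320*(-5848)) - 3123799) = (-16 - 19184)/((-3146694 - 1871360) - 3123799) = -19200/(-5018054 - 3123799) = -19200/(-8141853) = -19200*(-1/8141853) = 6400/2713951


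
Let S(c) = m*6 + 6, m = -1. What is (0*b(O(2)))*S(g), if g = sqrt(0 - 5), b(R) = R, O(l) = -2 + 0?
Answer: 0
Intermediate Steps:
O(l) = -2
g = I*sqrt(5) (g = sqrt(-5) = I*sqrt(5) ≈ 2.2361*I)
S(c) = 0 (S(c) = -1*6 + 6 = -6 + 6 = 0)
(0*b(O(2)))*S(g) = (0*(-2))*0 = 0*0 = 0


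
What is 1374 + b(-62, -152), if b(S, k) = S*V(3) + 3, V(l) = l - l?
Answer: 1377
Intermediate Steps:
V(l) = 0
b(S, k) = 3 (b(S, k) = S*0 + 3 = 0 + 3 = 3)
1374 + b(-62, -152) = 1374 + 3 = 1377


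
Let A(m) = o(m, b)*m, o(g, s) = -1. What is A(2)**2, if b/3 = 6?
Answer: 4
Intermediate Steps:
b = 18 (b = 3*6 = 18)
A(m) = -m
A(2)**2 = (-1*2)**2 = (-2)**2 = 4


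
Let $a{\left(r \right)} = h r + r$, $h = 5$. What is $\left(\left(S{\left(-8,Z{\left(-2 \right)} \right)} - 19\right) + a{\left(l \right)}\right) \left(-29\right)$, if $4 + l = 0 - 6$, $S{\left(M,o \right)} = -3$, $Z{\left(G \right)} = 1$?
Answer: $2378$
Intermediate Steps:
$l = -10$ ($l = -4 + \left(0 - 6\right) = -4 - 6 = -10$)
$a{\left(r \right)} = 6 r$ ($a{\left(r \right)} = 5 r + r = 6 r$)
$\left(\left(S{\left(-8,Z{\left(-2 \right)} \right)} - 19\right) + a{\left(l \right)}\right) \left(-29\right) = \left(\left(-3 - 19\right) + 6 \left(-10\right)\right) \left(-29\right) = \left(\left(-3 - 19\right) - 60\right) \left(-29\right) = \left(-22 - 60\right) \left(-29\right) = \left(-82\right) \left(-29\right) = 2378$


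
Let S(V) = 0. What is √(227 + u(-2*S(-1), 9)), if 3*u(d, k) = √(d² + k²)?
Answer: √230 ≈ 15.166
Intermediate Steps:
u(d, k) = √(d² + k²)/3
√(227 + u(-2*S(-1), 9)) = √(227 + √((-2*0)² + 9²)/3) = √(227 + √(0² + 81)/3) = √(227 + √(0 + 81)/3) = √(227 + √81/3) = √(227 + (⅓)*9) = √(227 + 3) = √230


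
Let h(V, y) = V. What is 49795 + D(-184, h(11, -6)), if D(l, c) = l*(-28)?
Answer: 54947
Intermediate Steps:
D(l, c) = -28*l
49795 + D(-184, h(11, -6)) = 49795 - 28*(-184) = 49795 + 5152 = 54947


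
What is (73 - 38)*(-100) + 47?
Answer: -3453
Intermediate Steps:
(73 - 38)*(-100) + 47 = 35*(-100) + 47 = -3500 + 47 = -3453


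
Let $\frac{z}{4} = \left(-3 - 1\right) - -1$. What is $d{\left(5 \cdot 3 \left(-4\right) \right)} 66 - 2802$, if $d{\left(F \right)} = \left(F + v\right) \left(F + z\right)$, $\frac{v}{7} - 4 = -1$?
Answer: $182526$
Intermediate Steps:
$v = 21$ ($v = 28 + 7 \left(-1\right) = 28 - 7 = 21$)
$z = -12$ ($z = 4 \left(\left(-3 - 1\right) - -1\right) = 4 \left(\left(-3 - 1\right) + 1\right) = 4 \left(-4 + 1\right) = 4 \left(-3\right) = -12$)
$d{\left(F \right)} = \left(-12 + F\right) \left(21 + F\right)$ ($d{\left(F \right)} = \left(F + 21\right) \left(F - 12\right) = \left(21 + F\right) \left(-12 + F\right) = \left(-12 + F\right) \left(21 + F\right)$)
$d{\left(5 \cdot 3 \left(-4\right) \right)} 66 - 2802 = \left(-252 + \left(5 \cdot 3 \left(-4\right)\right)^{2} + 9 \cdot 5 \cdot 3 \left(-4\right)\right) 66 - 2802 = \left(-252 + \left(15 \left(-4\right)\right)^{2} + 9 \cdot 15 \left(-4\right)\right) 66 - 2802 = \left(-252 + \left(-60\right)^{2} + 9 \left(-60\right)\right) 66 - 2802 = \left(-252 + 3600 - 540\right) 66 - 2802 = 2808 \cdot 66 - 2802 = 185328 - 2802 = 182526$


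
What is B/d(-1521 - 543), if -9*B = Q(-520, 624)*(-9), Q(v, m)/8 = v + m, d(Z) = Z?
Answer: -52/129 ≈ -0.40310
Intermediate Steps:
Q(v, m) = 8*m + 8*v (Q(v, m) = 8*(v + m) = 8*(m + v) = 8*m + 8*v)
B = 832 (B = -(8*624 + 8*(-520))*(-9)/9 = -(4992 - 4160)*(-9)/9 = -832*(-9)/9 = -⅑*(-7488) = 832)
B/d(-1521 - 543) = 832/(-1521 - 543) = 832/(-2064) = 832*(-1/2064) = -52/129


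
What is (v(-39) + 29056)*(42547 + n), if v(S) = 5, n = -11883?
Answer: 891126504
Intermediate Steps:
(v(-39) + 29056)*(42547 + n) = (5 + 29056)*(42547 - 11883) = 29061*30664 = 891126504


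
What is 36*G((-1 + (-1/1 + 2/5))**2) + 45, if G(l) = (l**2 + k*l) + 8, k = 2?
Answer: 470781/625 ≈ 753.25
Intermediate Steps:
G(l) = 8 + l**2 + 2*l (G(l) = (l**2 + 2*l) + 8 = 8 + l**2 + 2*l)
36*G((-1 + (-1/1 + 2/5))**2) + 45 = 36*(8 + ((-1 + (-1/1 + 2/5))**2)**2 + 2*(-1 + (-1/1 + 2/5))**2) + 45 = 36*(8 + ((-1 + (-1*1 + 2*(1/5)))**2)**2 + 2*(-1 + (-1*1 + 2*(1/5)))**2) + 45 = 36*(8 + ((-1 + (-1 + 2/5))**2)**2 + 2*(-1 + (-1 + 2/5))**2) + 45 = 36*(8 + ((-1 - 3/5)**2)**2 + 2*(-1 - 3/5)**2) + 45 = 36*(8 + ((-8/5)**2)**2 + 2*(-8/5)**2) + 45 = 36*(8 + (64/25)**2 + 2*(64/25)) + 45 = 36*(8 + 4096/625 + 128/25) + 45 = 36*(12296/625) + 45 = 442656/625 + 45 = 470781/625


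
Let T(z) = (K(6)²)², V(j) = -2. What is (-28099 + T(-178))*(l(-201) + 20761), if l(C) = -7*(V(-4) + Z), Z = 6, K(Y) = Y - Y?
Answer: -582576567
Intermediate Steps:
K(Y) = 0
l(C) = -28 (l(C) = -7*(-2 + 6) = -7*4 = -28)
T(z) = 0 (T(z) = (0²)² = 0² = 0)
(-28099 + T(-178))*(l(-201) + 20761) = (-28099 + 0)*(-28 + 20761) = -28099*20733 = -582576567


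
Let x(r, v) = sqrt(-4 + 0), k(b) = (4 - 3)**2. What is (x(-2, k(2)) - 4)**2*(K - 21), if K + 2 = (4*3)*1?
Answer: -132 + 176*I ≈ -132.0 + 176.0*I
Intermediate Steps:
k(b) = 1 (k(b) = 1**2 = 1)
x(r, v) = 2*I (x(r, v) = sqrt(-4) = 2*I)
K = 10 (K = -2 + (4*3)*1 = -2 + 12*1 = -2 + 12 = 10)
(x(-2, k(2)) - 4)**2*(K - 21) = (2*I - 4)**2*(10 - 21) = (-4 + 2*I)**2*(-11) = -11*(-4 + 2*I)**2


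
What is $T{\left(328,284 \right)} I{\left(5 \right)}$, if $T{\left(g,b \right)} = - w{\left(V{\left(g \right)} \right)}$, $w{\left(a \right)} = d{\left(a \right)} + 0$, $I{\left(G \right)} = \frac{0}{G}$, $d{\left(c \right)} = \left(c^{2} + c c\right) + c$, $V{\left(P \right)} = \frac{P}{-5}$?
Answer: $0$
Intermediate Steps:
$V{\left(P \right)} = - \frac{P}{5}$ ($V{\left(P \right)} = P \left(- \frac{1}{5}\right) = - \frac{P}{5}$)
$d{\left(c \right)} = c + 2 c^{2}$ ($d{\left(c \right)} = \left(c^{2} + c^{2}\right) + c = 2 c^{2} + c = c + 2 c^{2}$)
$I{\left(G \right)} = 0$
$w{\left(a \right)} = a \left(1 + 2 a\right)$ ($w{\left(a \right)} = a \left(1 + 2 a\right) + 0 = a \left(1 + 2 a\right)$)
$T{\left(g,b \right)} = \frac{g \left(1 - \frac{2 g}{5}\right)}{5}$ ($T{\left(g,b \right)} = - - \frac{g}{5} \left(1 + 2 \left(- \frac{g}{5}\right)\right) = - - \frac{g}{5} \left(1 - \frac{2 g}{5}\right) = - \frac{\left(-1\right) g \left(1 - \frac{2 g}{5}\right)}{5} = \frac{g \left(1 - \frac{2 g}{5}\right)}{5}$)
$T{\left(328,284 \right)} I{\left(5 \right)} = \frac{1}{25} \cdot 328 \left(5 - 656\right) 0 = \frac{1}{25} \cdot 328 \left(-651\right) 0 = \left(- \frac{213528}{25}\right) 0 = 0$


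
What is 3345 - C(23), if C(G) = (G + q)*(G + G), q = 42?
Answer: 355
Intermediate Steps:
C(G) = 2*G*(42 + G) (C(G) = (G + 42)*(G + G) = (42 + G)*(2*G) = 2*G*(42 + G))
3345 - C(23) = 3345 - 2*23*(42 + 23) = 3345 - 2*23*65 = 3345 - 1*2990 = 3345 - 2990 = 355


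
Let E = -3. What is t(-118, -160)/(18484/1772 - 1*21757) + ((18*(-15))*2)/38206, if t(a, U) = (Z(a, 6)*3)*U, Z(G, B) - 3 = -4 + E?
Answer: -1884935478/18403314419 ≈ -0.10242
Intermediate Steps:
Z(G, B) = -4 (Z(G, B) = 3 + (-4 - 3) = 3 - 7 = -4)
t(a, U) = -12*U (t(a, U) = (-4*3)*U = -12*U)
t(-118, -160)/(18484/1772 - 1*21757) + ((18*(-15))*2)/38206 = (-12*(-160))/(18484/1772 - 1*21757) + ((18*(-15))*2)/38206 = 1920/(18484*(1/1772) - 21757) - 270*2*(1/38206) = 1920/(4621/443 - 21757) - 540*1/38206 = 1920/(-9633730/443) - 270/19103 = 1920*(-443/9633730) - 270/19103 = -85056/963373 - 270/19103 = -1884935478/18403314419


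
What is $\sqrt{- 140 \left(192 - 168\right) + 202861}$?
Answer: $\sqrt{199501} \approx 446.66$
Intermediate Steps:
$\sqrt{- 140 \left(192 - 168\right) + 202861} = \sqrt{\left(-140\right) 24 + 202861} = \sqrt{-3360 + 202861} = \sqrt{199501}$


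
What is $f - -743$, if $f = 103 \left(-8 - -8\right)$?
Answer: $743$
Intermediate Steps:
$f = 0$ ($f = 103 \left(-8 + 8\right) = 103 \cdot 0 = 0$)
$f - -743 = 0 - -743 = 0 + 743 = 743$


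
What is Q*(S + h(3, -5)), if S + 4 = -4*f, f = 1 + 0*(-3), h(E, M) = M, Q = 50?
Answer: -650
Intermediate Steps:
f = 1 (f = 1 + 0 = 1)
S = -8 (S = -4 - 4*1 = -4 - 4 = -8)
Q*(S + h(3, -5)) = 50*(-8 - 5) = 50*(-13) = -650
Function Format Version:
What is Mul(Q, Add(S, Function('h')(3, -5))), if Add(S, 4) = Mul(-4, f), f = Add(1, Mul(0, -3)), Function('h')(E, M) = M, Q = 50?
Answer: -650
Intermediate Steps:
f = 1 (f = Add(1, 0) = 1)
S = -8 (S = Add(-4, Mul(-4, 1)) = Add(-4, -4) = -8)
Mul(Q, Add(S, Function('h')(3, -5))) = Mul(50, Add(-8, -5)) = Mul(50, -13) = -650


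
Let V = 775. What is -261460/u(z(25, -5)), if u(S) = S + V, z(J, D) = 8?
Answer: -261460/783 ≈ -333.92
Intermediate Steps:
u(S) = 775 + S (u(S) = S + 775 = 775 + S)
-261460/u(z(25, -5)) = -261460/(775 + 8) = -261460/783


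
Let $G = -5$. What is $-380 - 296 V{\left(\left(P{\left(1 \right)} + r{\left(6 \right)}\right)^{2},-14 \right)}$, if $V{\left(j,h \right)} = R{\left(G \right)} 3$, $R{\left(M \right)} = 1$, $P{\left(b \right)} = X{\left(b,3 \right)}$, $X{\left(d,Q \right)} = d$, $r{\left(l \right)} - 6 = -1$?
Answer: $-1268$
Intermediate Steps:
$r{\left(l \right)} = 5$ ($r{\left(l \right)} = 6 - 1 = 5$)
$P{\left(b \right)} = b$
$V{\left(j,h \right)} = 3$ ($V{\left(j,h \right)} = 1 \cdot 3 = 3$)
$-380 - 296 V{\left(\left(P{\left(1 \right)} + r{\left(6 \right)}\right)^{2},-14 \right)} = -380 - 888 = -1268$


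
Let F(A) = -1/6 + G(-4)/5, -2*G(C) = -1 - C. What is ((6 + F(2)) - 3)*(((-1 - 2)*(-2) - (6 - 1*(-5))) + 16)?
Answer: 418/15 ≈ 27.867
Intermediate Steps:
G(C) = ½ + C/2 (G(C) = -(-1 - C)/2 = ½ + C/2)
F(A) = -7/15 (F(A) = -1/6 + (½ + (½)*(-4))/5 = -1*⅙ + (½ - 2)*(⅕) = -⅙ - 3/2*⅕ = -⅙ - 3/10 = -7/15)
((6 + F(2)) - 3)*(((-1 - 2)*(-2) - (6 - 1*(-5))) + 16) = ((6 - 7/15) - 3)*(((-1 - 2)*(-2) - (6 - 1*(-5))) + 16) = (83/15 - 3)*((-3*(-2) - (6 + 5)) + 16) = 38*((6 - 1*11) + 16)/15 = 38*((6 - 11) + 16)/15 = 38*(-5 + 16)/15 = (38/15)*11 = 418/15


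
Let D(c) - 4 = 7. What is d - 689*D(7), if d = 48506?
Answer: 40927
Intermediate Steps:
D(c) = 11 (D(c) = 4 + 7 = 11)
d - 689*D(7) = 48506 - 689*11 = 48506 - 7579 = 40927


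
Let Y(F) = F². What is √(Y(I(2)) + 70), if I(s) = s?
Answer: √74 ≈ 8.6023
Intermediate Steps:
√(Y(I(2)) + 70) = √(2² + 70) = √(4 + 70) = √74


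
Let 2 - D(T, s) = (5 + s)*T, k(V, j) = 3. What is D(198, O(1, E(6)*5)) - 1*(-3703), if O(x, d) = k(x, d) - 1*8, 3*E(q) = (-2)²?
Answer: 3705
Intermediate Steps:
E(q) = 4/3 (E(q) = (⅓)*(-2)² = (⅓)*4 = 4/3)
O(x, d) = -5 (O(x, d) = 3 - 1*8 = 3 - 8 = -5)
D(T, s) = 2 - T*(5 + s) (D(T, s) = 2 - (5 + s)*T = 2 - T*(5 + s))
D(198, O(1, E(6)*5)) - 1*(-3703) = (2 - 5*198 - 1*198*(-5)) - 1*(-3703) = (2 - 990 + 990) + 3703 = 2 + 3703 = 3705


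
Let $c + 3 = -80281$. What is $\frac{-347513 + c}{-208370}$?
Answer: $\frac{427797}{208370} \approx 2.0531$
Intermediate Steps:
$c = -80284$ ($c = -3 - 80281 = -80284$)
$\frac{-347513 + c}{-208370} = \frac{-347513 - 80284}{-208370} = \left(-427797\right) \left(- \frac{1}{208370}\right) = \frac{427797}{208370}$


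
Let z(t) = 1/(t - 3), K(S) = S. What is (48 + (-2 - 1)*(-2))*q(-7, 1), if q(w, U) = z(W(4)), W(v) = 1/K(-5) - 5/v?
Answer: -1080/89 ≈ -12.135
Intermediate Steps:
W(v) = -⅕ - 5/v (W(v) = 1/(-5) - 5/v = 1*(-⅕) - 5/v = -⅕ - 5/v)
z(t) = 1/(-3 + t)
q(w, U) = -20/89 (q(w, U) = 1/(-3 + (⅕)*(-25 - 1*4)/4) = 1/(-3 + (⅕)*(¼)*(-25 - 4)) = 1/(-3 + (⅕)*(¼)*(-29)) = 1/(-3 - 29/20) = 1/(-89/20) = -20/89)
(48 + (-2 - 1)*(-2))*q(-7, 1) = (48 + (-2 - 1)*(-2))*(-20/89) = (48 - 3*(-2))*(-20/89) = (48 + 6)*(-20/89) = 54*(-20/89) = -1080/89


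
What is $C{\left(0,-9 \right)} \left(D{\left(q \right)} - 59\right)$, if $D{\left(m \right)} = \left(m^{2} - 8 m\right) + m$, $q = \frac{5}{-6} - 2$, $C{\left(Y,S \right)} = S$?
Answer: $\frac{1121}{4} \approx 280.25$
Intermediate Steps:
$q = - \frac{17}{6}$ ($q = 5 \left(- \frac{1}{6}\right) - 2 = - \frac{5}{6} - 2 = - \frac{17}{6} \approx -2.8333$)
$D{\left(m \right)} = m^{2} - 7 m$
$C{\left(0,-9 \right)} \left(D{\left(q \right)} - 59\right) = - 9 \left(- \frac{17 \left(-7 - \frac{17}{6}\right)}{6} - 59\right) = - 9 \left(\left(- \frac{17}{6}\right) \left(- \frac{59}{6}\right) - 59\right) = - 9 \left(\frac{1003}{36} - 59\right) = \left(-9\right) \left(- \frac{1121}{36}\right) = \frac{1121}{4}$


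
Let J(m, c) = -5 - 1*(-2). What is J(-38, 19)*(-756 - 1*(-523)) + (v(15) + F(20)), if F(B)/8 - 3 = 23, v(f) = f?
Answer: 922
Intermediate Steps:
J(m, c) = -3 (J(m, c) = -5 + 2 = -3)
F(B) = 208 (F(B) = 24 + 8*23 = 24 + 184 = 208)
J(-38, 19)*(-756 - 1*(-523)) + (v(15) + F(20)) = -3*(-756 - 1*(-523)) + (15 + 208) = -3*(-756 + 523) + 223 = -3*(-233) + 223 = 699 + 223 = 922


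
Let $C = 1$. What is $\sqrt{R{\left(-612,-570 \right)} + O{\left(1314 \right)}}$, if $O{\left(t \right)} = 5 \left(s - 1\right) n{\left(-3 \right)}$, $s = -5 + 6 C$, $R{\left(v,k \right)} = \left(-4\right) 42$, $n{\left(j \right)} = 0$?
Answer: $2 i \sqrt{42} \approx 12.961 i$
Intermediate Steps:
$R{\left(v,k \right)} = -168$
$s = 1$ ($s = -5 + 6 \cdot 1 = -5 + 6 = 1$)
$O{\left(t \right)} = 0$ ($O{\left(t \right)} = 5 \left(1 - 1\right) 0 = 5 \cdot 0 \cdot 0 = 0 \cdot 0 = 0$)
$\sqrt{R{\left(-612,-570 \right)} + O{\left(1314 \right)}} = \sqrt{-168 + 0} = \sqrt{-168} = 2 i \sqrt{42}$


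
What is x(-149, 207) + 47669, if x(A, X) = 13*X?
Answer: 50360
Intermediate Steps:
x(-149, 207) + 47669 = 13*207 + 47669 = 2691 + 47669 = 50360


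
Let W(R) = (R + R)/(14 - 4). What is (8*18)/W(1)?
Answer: 720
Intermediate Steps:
W(R) = R/5 (W(R) = (2*R)/10 = (2*R)*(1/10) = R/5)
(8*18)/W(1) = (8*18)/(((1/5)*1)) = 144/(1/5) = 144*5 = 720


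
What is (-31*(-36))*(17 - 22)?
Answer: -5580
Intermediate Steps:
(-31*(-36))*(17 - 22) = 1116*(-5) = -5580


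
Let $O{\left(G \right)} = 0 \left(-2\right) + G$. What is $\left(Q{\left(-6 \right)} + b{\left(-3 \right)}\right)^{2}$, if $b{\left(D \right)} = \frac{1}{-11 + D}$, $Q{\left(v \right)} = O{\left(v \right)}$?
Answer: $\frac{7225}{196} \approx 36.862$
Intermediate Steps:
$O{\left(G \right)} = G$ ($O{\left(G \right)} = 0 + G = G$)
$Q{\left(v \right)} = v$
$\left(Q{\left(-6 \right)} + b{\left(-3 \right)}\right)^{2} = \left(-6 + \frac{1}{-11 - 3}\right)^{2} = \left(-6 + \frac{1}{-14}\right)^{2} = \left(-6 - \frac{1}{14}\right)^{2} = \left(- \frac{85}{14}\right)^{2} = \frac{7225}{196}$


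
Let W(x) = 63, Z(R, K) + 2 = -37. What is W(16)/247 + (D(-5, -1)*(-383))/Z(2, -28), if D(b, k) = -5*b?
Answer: 182114/741 ≈ 245.77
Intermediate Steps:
Z(R, K) = -39 (Z(R, K) = -2 - 37 = -39)
W(16)/247 + (D(-5, -1)*(-383))/Z(2, -28) = 63/247 + (-5*(-5)*(-383))/(-39) = 63*(1/247) + (25*(-383))*(-1/39) = 63/247 - 9575*(-1/39) = 63/247 + 9575/39 = 182114/741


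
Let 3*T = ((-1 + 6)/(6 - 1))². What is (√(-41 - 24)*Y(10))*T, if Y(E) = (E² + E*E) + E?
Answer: 70*I*√65 ≈ 564.36*I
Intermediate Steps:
Y(E) = E + 2*E² (Y(E) = (E² + E²) + E = 2*E² + E = E + 2*E²)
T = ⅓ (T = ((-1 + 6)/(6 - 1))²/3 = (5/5)²/3 = (5*(⅕))²/3 = (⅓)*1² = (⅓)*1 = ⅓ ≈ 0.33333)
(√(-41 - 24)*Y(10))*T = (√(-41 - 24)*(10*(1 + 2*10)))*(⅓) = (√(-65)*(10*(1 + 20)))*(⅓) = ((I*√65)*(10*21))*(⅓) = ((I*√65)*210)*(⅓) = (210*I*√65)*(⅓) = 70*I*√65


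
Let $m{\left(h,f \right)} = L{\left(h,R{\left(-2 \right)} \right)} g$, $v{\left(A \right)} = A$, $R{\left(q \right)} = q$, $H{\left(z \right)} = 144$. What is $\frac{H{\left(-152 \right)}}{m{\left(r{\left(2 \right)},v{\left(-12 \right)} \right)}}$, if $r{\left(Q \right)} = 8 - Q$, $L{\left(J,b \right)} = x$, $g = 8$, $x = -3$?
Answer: $-6$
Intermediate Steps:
$L{\left(J,b \right)} = -3$
$m{\left(h,f \right)} = -24$ ($m{\left(h,f \right)} = \left(-3\right) 8 = -24$)
$\frac{H{\left(-152 \right)}}{m{\left(r{\left(2 \right)},v{\left(-12 \right)} \right)}} = \frac{144}{-24} = 144 \left(- \frac{1}{24}\right) = -6$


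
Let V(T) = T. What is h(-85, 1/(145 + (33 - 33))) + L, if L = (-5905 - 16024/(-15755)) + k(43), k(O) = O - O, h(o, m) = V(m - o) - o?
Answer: -2619824978/456895 ≈ -5734.0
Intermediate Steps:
h(o, m) = m - 2*o (h(o, m) = (m - o) - o = m - 2*o)
k(O) = 0
L = -93017251/15755 (L = (-5905 - 16024/(-15755)) + 0 = (-5905 - 16024*(-1/15755)) + 0 = (-5905 + 16024/15755) + 0 = -93017251/15755 + 0 = -93017251/15755 ≈ -5904.0)
h(-85, 1/(145 + (33 - 33))) + L = (1/(145 + (33 - 33)) - 2*(-85)) - 93017251/15755 = (1/(145 + 0) + 170) - 93017251/15755 = (1/145 + 170) - 93017251/15755 = 24651/145 - 93017251/15755 = -2619824978/456895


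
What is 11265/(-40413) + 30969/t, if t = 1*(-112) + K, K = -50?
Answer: -15473767/80826 ≈ -191.45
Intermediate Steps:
t = -162 (t = 1*(-112) - 50 = -112 - 50 = -162)
11265/(-40413) + 30969/t = 11265/(-40413) + 30969/(-162) = 11265*(-1/40413) + 30969*(-1/162) = -3755/13471 - 1147/6 = -15473767/80826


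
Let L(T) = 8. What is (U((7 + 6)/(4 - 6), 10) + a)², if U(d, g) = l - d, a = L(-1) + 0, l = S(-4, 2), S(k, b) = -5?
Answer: 361/4 ≈ 90.250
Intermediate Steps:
l = -5
a = 8 (a = 8 + 0 = 8)
U(d, g) = -5 - d
(U((7 + 6)/(4 - 6), 10) + a)² = ((-5 - (7 + 6)/(4 - 6)) + 8)² = ((-5 - 13/(-2)) + 8)² = ((-5 - 13*(-1)/2) + 8)² = ((-5 - 1*(-13/2)) + 8)² = ((-5 + 13/2) + 8)² = (3/2 + 8)² = (19/2)² = 361/4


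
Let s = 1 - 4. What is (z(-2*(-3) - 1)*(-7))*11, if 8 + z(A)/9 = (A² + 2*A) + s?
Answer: -16632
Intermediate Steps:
s = -3
z(A) = -99 + 9*A² + 18*A (z(A) = -72 + 9*((A² + 2*A) - 3) = -72 + 9*(-3 + A² + 2*A) = -72 + (-27 + 9*A² + 18*A) = -99 + 9*A² + 18*A)
(z(-2*(-3) - 1)*(-7))*11 = ((-99 + 9*(-2*(-3) - 1)² + 18*(-2*(-3) - 1))*(-7))*11 = ((-99 + 9*(6 - 1)² + 18*(6 - 1))*(-7))*11 = ((-99 + 9*5² + 18*5)*(-7))*11 = ((-99 + 9*25 + 90)*(-7))*11 = ((-99 + 225 + 90)*(-7))*11 = (216*(-7))*11 = -1512*11 = -16632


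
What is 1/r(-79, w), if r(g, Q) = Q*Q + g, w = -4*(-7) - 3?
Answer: 1/546 ≈ 0.0018315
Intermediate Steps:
w = 25 (w = 28 - 3 = 25)
r(g, Q) = g + Q² (r(g, Q) = Q² + g = g + Q²)
1/r(-79, w) = 1/(-79 + 25²) = 1/(-79 + 625) = 1/546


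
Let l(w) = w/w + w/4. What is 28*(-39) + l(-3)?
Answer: -4367/4 ≈ -1091.8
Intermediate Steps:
l(w) = 1 + w/4 (l(w) = 1 + w*(¼) = 1 + w/4)
28*(-39) + l(-3) = 28*(-39) + (1 + (¼)*(-3)) = -1092 + (1 - ¾) = -1092 + ¼ = -4367/4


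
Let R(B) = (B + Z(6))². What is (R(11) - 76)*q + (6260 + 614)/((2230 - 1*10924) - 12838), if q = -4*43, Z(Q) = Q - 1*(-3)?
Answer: -85710155/1538 ≈ -55728.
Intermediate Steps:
Z(Q) = 3 + Q (Z(Q) = Q + 3 = 3 + Q)
R(B) = (9 + B)² (R(B) = (B + (3 + 6))² = (B + 9)² = (9 + B)²)
q = -172
(R(11) - 76)*q + (6260 + 614)/((2230 - 1*10924) - 12838) = ((9 + 11)² - 76)*(-172) + (6260 + 614)/((2230 - 1*10924) - 12838) = (20² - 76)*(-172) + 6874/((2230 - 10924) - 12838) = (400 - 76)*(-172) + 6874/(-8694 - 12838) = 324*(-172) + 6874/(-21532) = -55728 + 6874*(-1/21532) = -55728 - 491/1538 = -85710155/1538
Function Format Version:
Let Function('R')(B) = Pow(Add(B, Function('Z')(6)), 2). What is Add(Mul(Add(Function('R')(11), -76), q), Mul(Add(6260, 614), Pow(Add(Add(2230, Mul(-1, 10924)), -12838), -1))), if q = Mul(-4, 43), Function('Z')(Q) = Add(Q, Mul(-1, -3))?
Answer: Rational(-85710155, 1538) ≈ -55728.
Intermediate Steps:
Function('Z')(Q) = Add(3, Q) (Function('Z')(Q) = Add(Q, 3) = Add(3, Q))
Function('R')(B) = Pow(Add(9, B), 2) (Function('R')(B) = Pow(Add(B, Add(3, 6)), 2) = Pow(Add(B, 9), 2) = Pow(Add(9, B), 2))
q = -172
Add(Mul(Add(Function('R')(11), -76), q), Mul(Add(6260, 614), Pow(Add(Add(2230, Mul(-1, 10924)), -12838), -1))) = Add(Mul(Add(Pow(Add(9, 11), 2), -76), -172), Mul(Add(6260, 614), Pow(Add(Add(2230, Mul(-1, 10924)), -12838), -1))) = Add(Mul(Add(Pow(20, 2), -76), -172), Mul(6874, Pow(Add(Add(2230, -10924), -12838), -1))) = Add(Mul(Add(400, -76), -172), Mul(6874, Pow(Add(-8694, -12838), -1))) = Add(Mul(324, -172), Mul(6874, Pow(-21532, -1))) = Add(-55728, Mul(6874, Rational(-1, 21532))) = Add(-55728, Rational(-491, 1538)) = Rational(-85710155, 1538)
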